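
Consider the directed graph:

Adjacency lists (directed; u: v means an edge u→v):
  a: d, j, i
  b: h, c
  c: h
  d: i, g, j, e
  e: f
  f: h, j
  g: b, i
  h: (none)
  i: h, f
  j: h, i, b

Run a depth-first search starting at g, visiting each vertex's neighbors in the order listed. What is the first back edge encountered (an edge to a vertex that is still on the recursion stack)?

j→i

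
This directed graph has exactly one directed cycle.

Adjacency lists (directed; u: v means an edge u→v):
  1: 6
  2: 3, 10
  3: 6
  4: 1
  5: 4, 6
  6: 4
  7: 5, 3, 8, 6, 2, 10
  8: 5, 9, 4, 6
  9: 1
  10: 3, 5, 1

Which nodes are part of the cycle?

1, 4, 6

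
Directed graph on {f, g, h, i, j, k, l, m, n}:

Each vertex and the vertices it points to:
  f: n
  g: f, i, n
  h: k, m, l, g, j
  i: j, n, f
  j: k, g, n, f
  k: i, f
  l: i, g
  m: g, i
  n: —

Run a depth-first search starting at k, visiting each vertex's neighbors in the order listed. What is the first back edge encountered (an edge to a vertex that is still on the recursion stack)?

j→k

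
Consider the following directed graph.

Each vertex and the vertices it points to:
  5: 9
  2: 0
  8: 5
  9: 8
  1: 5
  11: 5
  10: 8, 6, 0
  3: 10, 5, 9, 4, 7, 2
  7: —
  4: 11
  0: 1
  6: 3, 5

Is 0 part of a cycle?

0 lies on a cycle iff there is a path from 0 back to itself.
Exploring from 0, it never reaches itself; equivalently, its strongly connected component is a singleton.

No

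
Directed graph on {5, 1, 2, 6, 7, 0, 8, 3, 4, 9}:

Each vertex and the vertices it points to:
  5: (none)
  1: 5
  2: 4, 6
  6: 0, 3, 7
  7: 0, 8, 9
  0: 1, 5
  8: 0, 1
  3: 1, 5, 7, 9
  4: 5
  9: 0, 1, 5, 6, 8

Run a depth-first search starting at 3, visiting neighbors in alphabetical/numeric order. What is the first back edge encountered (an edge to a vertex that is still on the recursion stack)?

DFS from 3 (visiting neighbors in alphabetical/numeric order); mark gray on enter, black on exit:
3 gray
  1 gray
    5 gray
    5 black
  1 black
  3→5: 5 black — skip
  7 gray
    0 gray
      0→1: 1 black — skip
      0→5: 5 black — skip
    0 black
    8 gray
      8→0: 0 black — skip
      8→1: 1 black — skip
    8 black
    9 gray
      9→0: 0 black — skip
      9→1: 1 black — skip
      9→5: 5 black — skip
      6 gray
        6→0: 0 black — skip
        6→3: 3 is gray → back edge
First back edge: 6 → 3.

6->3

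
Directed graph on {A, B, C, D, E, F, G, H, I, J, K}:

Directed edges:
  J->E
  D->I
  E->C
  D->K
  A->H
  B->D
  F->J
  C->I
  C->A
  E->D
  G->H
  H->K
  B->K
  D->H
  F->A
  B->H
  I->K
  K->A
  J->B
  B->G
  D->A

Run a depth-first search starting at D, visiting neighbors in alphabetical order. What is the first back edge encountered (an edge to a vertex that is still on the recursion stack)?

DFS from D (visiting neighbors in alphabetical order); mark gray on enter, black on exit:
D gray
  A gray
    H gray
      K gray
        K→A: A is gray → back edge
First back edge: K → A.

K→A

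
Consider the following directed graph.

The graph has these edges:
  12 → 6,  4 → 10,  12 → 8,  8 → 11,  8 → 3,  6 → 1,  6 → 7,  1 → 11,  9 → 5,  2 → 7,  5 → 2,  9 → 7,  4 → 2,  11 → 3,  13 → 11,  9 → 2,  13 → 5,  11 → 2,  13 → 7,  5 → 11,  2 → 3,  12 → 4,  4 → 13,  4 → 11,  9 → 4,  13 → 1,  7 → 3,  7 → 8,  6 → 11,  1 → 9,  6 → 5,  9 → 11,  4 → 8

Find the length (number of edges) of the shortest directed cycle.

For each vertex v, BFS finds the shortest path from v back to v.
The shortest such closed walk is 4 → 13 → 1 → 9 → 4, length 4.

4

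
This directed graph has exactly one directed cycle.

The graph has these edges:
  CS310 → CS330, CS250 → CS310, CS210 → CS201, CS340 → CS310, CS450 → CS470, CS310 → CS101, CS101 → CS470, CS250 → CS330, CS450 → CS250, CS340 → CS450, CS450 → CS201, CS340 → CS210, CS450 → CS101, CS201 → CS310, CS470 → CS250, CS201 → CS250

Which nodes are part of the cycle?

DFS with gray/black marking from CS101:
CS101 gray
  CS470 gray
    CS250 gray
      CS330 gray
      CS330 black
      CS310 gray
        CS310→CS101: CS101 is gray → back edge
Back edge closes the cycle CS101 → CS470 → CS250 → CS310 → CS101; its vertices are {CS101, CS250, CS310, CS470}.

CS101, CS250, CS310, CS470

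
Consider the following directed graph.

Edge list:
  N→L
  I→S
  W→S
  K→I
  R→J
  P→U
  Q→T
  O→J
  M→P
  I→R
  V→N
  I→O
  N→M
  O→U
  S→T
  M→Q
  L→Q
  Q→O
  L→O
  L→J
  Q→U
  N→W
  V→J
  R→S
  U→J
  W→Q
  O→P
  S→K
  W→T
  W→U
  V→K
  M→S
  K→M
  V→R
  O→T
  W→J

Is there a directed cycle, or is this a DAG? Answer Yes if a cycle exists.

DFS with white/gray/black marking, starting from S:
S gray
  K gray
    I gray
      R gray
        R→S: S is gray → back edge
Back edge found, so a cycle exists: S → K → I → R → S.

Yes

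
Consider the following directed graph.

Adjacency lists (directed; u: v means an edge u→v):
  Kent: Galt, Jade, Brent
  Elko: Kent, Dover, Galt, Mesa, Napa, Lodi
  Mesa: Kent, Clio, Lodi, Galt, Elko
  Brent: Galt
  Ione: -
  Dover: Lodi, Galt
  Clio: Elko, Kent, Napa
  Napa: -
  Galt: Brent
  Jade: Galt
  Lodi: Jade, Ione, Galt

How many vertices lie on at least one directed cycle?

A vertex is on a directed cycle iff it belongs to a strongly connected component of size ≥ 2 (or has a self-loop).
The vertices on cycles are {Clio, Elko, Galt, Mesa, Brent} — 5 in total.

5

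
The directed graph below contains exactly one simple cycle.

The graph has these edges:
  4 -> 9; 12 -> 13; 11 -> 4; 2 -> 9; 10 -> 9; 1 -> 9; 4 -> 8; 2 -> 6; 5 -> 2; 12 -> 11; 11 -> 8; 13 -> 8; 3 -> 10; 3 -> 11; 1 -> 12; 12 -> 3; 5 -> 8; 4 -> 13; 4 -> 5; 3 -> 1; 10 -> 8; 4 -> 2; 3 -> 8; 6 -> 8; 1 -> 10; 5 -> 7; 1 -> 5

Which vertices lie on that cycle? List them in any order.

1, 3, 12

DFS with gray/black marking from 12:
12 gray
  11 gray
    8 gray
    8 black
    4 gray
      9 gray
      9 black
      5 gray
        7 gray
        7 black
        5→8: 8 black — skip
        2 gray
          6 gray
            6→8: 8 black — skip
          6 black
          2→9: 9 black — skip
        2 black
      5 black
      4→2: 2 black — skip
      13 gray
        13→8: 8 black — skip
      13 black
      4→8: 8 black — skip
    4 black
  11 black
  3 gray
    3→8: 8 black — skip
    3→11: 11 black — skip
    10 gray
      10→9: 9 black — skip
      10→8: 8 black — skip
    10 black
    1 gray
      1→12: 12 is gray → back edge
Back edge closes the cycle 12 → 3 → 1 → 12; its vertices are {1, 3, 12}.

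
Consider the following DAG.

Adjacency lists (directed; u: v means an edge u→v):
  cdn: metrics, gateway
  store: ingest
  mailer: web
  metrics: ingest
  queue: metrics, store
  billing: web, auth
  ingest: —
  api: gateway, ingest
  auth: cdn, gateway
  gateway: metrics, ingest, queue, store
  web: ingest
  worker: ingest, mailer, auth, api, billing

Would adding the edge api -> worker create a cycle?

Adding api→worker creates a cycle iff worker can already reach api.
Path from worker: worker → api.
So worker → … → api → worker is a cycle.

Yes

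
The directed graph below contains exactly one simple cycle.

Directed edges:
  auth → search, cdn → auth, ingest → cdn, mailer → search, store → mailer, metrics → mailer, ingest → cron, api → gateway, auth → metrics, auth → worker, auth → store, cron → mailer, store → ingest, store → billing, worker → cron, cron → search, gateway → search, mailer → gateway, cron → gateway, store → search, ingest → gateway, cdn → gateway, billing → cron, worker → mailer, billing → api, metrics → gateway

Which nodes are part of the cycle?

cdn, auth, store, ingest

DFS with gray/black marking from auth:
auth gray
  metrics gray
    mailer gray
      gateway gray
        search gray
        search black
      gateway black
      mailer→search: search black — skip
    mailer black
    metrics→gateway: gateway black — skip
  metrics black
  store gray
    store→mailer: mailer black — skip
    billing gray
      cron gray
        cron→gateway: gateway black — skip
        cron→search: search black — skip
        cron→mailer: mailer black — skip
      cron black
      api gray
        api→gateway: gateway black — skip
      api black
    billing black
    ingest gray
      ingest→gateway: gateway black — skip
      ingest→cron: cron black — skip
      cdn gray
        cdn→auth: auth is gray → back edge
Back edge closes the cycle auth → store → ingest → cdn → auth; its vertices are {cdn, auth, store, ingest}.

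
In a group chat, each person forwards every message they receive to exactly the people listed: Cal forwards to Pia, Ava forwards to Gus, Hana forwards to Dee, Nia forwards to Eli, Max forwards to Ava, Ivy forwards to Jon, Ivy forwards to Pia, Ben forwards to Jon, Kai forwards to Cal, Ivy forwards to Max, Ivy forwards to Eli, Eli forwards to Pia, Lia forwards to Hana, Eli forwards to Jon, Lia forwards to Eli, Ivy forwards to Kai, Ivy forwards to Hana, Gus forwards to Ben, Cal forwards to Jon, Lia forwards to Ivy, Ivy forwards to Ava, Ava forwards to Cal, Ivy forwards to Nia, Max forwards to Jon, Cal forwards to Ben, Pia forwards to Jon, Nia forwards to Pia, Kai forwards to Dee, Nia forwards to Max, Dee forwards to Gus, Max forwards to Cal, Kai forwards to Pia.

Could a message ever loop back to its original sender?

DFS with white/gray/black marking, starting from Hana:
Hana gray
  Dee gray
    Gus gray
      Ben gray
        Jon gray
        Jon black
      Ben black
    Gus black
  Dee black
Hana black
Pia gray
  Pia→Jon: Jon black — skip
Pia black
Kai gray
  Cal gray
    Cal→Ben: Ben black — skip
    Cal→Pia: Pia black — skip
    Cal→Jon: Jon black — skip
  Cal black
  Kai→Pia: Pia black — skip
  Kai→Dee: Dee black — skip
Kai black
Ivy gray
  Ivy→Pia: Pia black — skip
  Ivy→Hana: Hana black — skip
  Max gray
    Max→Jon: Jon black — skip
    Ava gray
      Ava→Gus: Gus black — skip
      Ava→Cal: Cal black — skip
    Ava black
    Max→Cal: Cal black — skip
  Max black
  Ivy→Kai: Kai black — skip
  Eli gray
    Eli→Jon: Jon black — skip
    Eli→Pia: Pia black — skip
  Eli black
  Ivy→Ava: Ava black — skip
  Nia gray
    Nia→Pia: Pia black — skip
    Nia→Max: Max black — skip
    Nia→Eli: Eli black — skip
  Nia black
  Ivy→Jon: Jon black — skip
Ivy black
Lia gray
  Lia→Hana: Hana black — skip
  Lia→Ivy: Ivy black — skip
  Lia→Eli: Eli black — skip
Lia black
Every edge goes to a white or black vertex — no back edge, so the graph is acyclic.

No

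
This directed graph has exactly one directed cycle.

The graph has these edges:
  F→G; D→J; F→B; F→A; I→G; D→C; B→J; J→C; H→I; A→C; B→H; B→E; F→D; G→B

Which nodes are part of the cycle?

DFS with gray/black marking from B:
B gray
  J gray
    C gray
    C black
  J black
  E gray
  E black
  H gray
    I gray
      G gray
        G→B: B is gray → back edge
Back edge closes the cycle B → H → I → G → B; its vertices are {B, G, H, I}.

B, G, H, I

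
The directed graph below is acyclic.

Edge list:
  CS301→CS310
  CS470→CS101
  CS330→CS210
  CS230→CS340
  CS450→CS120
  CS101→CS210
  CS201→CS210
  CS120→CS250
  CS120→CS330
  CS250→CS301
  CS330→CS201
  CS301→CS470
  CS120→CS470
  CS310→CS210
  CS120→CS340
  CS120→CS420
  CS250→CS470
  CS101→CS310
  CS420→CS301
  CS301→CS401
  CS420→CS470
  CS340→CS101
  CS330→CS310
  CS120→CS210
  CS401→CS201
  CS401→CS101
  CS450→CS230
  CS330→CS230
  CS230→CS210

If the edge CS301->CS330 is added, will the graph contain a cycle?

Adding CS301→CS330 creates a cycle iff CS330 can already reach CS301.
Explore from CS330: no path reaches CS301. The graph stays acyclic.

No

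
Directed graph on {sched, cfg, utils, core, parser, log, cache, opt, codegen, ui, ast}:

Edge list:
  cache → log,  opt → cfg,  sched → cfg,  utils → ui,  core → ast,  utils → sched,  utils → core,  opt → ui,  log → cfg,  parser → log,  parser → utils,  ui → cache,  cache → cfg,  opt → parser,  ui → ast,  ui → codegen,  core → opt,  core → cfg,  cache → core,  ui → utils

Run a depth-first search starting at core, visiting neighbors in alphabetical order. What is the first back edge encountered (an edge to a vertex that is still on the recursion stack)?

DFS from core (visiting neighbors in alphabetical order); mark gray on enter, black on exit:
core gray
  ast gray
  ast black
  cfg gray
  cfg black
  opt gray
    opt→cfg: cfg black — skip
    parser gray
      log gray
        log→cfg: cfg black — skip
      log black
      utils gray
        utils→core: core is gray → back edge
First back edge: utils → core.

utils->core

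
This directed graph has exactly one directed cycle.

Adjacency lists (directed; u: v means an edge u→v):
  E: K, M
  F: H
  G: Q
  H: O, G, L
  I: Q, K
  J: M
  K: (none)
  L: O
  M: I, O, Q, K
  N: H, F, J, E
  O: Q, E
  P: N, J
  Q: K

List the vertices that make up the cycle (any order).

E, M, O

DFS with gray/black marking from O:
O gray
  Q gray
    K gray
    K black
  Q black
  E gray
    E→K: K black — skip
    M gray
      I gray
        I→Q: Q black — skip
        I→K: K black — skip
      I black
      M→O: O is gray → back edge
Back edge closes the cycle O → E → M → O; its vertices are {E, M, O}.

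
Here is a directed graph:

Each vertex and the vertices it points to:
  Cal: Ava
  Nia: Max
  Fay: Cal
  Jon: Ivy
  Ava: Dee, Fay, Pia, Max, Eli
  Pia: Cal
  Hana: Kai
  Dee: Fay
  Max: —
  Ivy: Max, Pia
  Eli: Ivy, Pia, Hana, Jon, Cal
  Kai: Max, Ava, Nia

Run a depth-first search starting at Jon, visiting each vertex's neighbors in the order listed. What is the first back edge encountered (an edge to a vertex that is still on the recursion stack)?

Fay→Cal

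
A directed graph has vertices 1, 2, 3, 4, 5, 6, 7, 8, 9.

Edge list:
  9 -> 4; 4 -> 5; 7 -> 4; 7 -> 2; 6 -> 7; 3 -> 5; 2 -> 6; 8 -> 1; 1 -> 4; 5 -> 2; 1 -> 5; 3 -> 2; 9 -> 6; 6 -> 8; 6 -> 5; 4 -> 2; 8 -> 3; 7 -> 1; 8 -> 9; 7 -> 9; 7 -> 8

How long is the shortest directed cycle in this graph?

3

For each vertex v, BFS finds the shortest path from v back to v.
The shortest such closed walk is 6 → 7 → 2 → 6, length 3.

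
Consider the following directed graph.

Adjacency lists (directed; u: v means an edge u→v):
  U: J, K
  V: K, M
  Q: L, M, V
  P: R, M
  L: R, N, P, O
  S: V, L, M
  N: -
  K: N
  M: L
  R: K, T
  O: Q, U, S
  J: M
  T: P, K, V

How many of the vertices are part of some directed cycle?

A vertex is on a directed cycle iff it belongs to a strongly connected component of size ≥ 2 (or has a self-loop).
The vertices on cycles are {J, L, M, O, P, Q, R, S, T, U, V} — 11 in total.

11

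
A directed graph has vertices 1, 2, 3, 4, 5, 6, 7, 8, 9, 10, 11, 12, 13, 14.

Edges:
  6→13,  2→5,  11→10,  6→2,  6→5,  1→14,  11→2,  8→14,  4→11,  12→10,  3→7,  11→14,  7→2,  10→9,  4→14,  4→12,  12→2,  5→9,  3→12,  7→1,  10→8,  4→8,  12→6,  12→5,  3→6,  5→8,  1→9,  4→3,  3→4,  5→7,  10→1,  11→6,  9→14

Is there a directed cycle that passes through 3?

Yes

3 is on a cycle iff 3 can reach itself via ≥1 edge.
3 → 4 → 3 — yes.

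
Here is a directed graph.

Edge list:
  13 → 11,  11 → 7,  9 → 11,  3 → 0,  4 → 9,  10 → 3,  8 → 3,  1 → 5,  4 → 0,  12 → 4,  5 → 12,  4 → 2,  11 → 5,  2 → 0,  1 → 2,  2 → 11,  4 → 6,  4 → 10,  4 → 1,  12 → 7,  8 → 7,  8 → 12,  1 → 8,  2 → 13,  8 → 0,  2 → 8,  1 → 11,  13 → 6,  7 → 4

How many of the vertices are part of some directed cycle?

10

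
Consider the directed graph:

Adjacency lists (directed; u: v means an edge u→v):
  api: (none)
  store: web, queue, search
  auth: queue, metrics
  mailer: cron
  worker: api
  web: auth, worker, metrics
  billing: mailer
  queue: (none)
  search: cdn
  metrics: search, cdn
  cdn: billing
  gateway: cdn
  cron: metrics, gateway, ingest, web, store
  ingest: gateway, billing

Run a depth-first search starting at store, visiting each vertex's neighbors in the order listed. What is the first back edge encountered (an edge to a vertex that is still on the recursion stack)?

cron->metrics

DFS from store (visiting each vertex's neighbors in the order listed); mark gray on enter, black on exit:
store gray
  web gray
    auth gray
      queue gray
      queue black
      metrics gray
        search gray
          cdn gray
            billing gray
              mailer gray
                cron gray
                  cron→metrics: metrics is gray → back edge
First back edge: cron → metrics.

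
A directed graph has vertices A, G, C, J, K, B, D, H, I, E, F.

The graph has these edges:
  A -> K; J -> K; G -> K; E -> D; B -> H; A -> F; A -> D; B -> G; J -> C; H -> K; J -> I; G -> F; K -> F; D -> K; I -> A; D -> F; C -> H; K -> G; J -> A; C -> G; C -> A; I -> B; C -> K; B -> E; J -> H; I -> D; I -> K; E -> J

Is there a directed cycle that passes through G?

Yes

G is on a cycle iff G can reach itself via ≥1 edge.
G → K → G — yes.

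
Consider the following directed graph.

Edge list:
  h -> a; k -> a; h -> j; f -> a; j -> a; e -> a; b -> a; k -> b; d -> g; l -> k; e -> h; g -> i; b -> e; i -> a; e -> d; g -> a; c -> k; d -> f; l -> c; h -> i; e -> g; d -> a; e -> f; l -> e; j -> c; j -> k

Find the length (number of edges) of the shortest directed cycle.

5

For each vertex v, BFS finds the shortest path from v back to v.
The shortest such closed walk is e → h → j → k → b → e, length 5.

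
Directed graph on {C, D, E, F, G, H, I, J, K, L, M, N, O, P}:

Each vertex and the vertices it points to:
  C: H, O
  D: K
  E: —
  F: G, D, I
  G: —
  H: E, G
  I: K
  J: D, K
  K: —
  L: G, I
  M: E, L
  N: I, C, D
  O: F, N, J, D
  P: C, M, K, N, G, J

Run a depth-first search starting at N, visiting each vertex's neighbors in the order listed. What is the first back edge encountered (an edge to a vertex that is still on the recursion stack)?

DFS from N (visiting each vertex's neighbors in the order listed); mark gray on enter, black on exit:
N gray
  I gray
    K gray
    K black
  I black
  C gray
    H gray
      E gray
      E black
      G gray
      G black
    H black
    O gray
      F gray
        F→G: G black — skip
        D gray
          D→K: K black — skip
        D black
        F→I: I black — skip
      F black
      O→N: N is gray → back edge
First back edge: O → N.

O→N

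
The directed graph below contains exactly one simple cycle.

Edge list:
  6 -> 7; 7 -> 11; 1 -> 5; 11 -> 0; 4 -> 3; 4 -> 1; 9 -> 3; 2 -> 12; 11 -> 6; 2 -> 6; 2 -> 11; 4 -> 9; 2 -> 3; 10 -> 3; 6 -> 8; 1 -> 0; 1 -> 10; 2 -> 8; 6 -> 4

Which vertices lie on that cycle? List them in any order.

6, 7, 11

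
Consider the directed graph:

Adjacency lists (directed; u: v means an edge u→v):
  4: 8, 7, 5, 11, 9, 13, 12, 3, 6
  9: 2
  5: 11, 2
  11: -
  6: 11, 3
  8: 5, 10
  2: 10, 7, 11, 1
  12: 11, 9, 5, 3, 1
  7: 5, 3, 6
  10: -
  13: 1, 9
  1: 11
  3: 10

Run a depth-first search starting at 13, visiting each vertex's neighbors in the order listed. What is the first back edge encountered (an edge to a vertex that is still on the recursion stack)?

5->2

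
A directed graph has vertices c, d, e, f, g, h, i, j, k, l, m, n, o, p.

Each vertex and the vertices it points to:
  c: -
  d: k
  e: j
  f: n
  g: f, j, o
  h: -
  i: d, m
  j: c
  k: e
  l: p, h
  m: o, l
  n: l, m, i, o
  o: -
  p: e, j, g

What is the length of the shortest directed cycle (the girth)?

For each vertex v, BFS finds the shortest path from v back to v.
The shortest such closed walk is n → l → p → g → f → n, length 5.

5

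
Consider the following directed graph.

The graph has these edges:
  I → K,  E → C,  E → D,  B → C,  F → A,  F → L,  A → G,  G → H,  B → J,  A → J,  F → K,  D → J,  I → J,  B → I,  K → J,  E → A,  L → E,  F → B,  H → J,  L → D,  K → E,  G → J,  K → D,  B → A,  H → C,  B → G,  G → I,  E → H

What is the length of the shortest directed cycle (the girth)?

5

For each vertex v, BFS finds the shortest path from v back to v.
The shortest such closed walk is A → G → I → K → E → A, length 5.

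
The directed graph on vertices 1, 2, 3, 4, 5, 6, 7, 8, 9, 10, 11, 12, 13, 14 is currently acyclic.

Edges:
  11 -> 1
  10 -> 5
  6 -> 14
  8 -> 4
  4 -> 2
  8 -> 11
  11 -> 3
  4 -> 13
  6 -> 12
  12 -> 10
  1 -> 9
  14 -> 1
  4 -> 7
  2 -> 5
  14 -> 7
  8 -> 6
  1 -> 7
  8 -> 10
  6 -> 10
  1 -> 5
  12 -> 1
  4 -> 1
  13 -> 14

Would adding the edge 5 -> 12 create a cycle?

Adding 5→12 creates a cycle iff 12 can already reach 5.
Path from 12: 12 → 10 → 5.
So 12 → … → 5 → 12 is a cycle.

Yes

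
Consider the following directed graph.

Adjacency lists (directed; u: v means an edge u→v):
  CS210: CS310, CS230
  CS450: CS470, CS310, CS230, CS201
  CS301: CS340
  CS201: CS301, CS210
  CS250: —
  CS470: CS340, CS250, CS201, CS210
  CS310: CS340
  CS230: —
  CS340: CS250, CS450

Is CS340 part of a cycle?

Yes

CS340 is on a cycle iff CS340 can reach itself via ≥1 edge.
CS340 → CS450 → CS470 → CS340 — yes.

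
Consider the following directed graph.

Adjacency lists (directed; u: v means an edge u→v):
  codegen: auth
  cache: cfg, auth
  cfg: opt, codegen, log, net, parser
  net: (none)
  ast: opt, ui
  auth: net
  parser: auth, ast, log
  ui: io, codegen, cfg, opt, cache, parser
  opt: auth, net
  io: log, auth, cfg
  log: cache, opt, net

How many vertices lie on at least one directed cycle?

7

A vertex is on a directed cycle iff it belongs to a strongly connected component of size ≥ 2 (or has a self-loop).
The vertices on cycles are {io, ui, ast, cfg, log, cache, parser} — 7 in total.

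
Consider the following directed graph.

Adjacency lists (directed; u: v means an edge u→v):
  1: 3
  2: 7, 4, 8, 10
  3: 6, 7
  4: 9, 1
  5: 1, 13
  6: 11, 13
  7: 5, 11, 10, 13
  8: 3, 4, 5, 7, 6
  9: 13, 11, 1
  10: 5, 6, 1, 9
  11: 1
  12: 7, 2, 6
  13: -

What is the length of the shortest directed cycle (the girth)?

4

For each vertex v, BFS finds the shortest path from v back to v.
The shortest such closed walk is 3 → 6 → 11 → 1 → 3, length 4.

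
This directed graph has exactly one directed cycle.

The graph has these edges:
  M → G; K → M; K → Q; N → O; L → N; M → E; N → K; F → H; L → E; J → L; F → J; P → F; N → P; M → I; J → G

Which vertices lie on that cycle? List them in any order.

F, J, L, N, P

DFS with gray/black marking from N:
N gray
  O gray
  O black
  P gray
    F gray
      H gray
      H black
      J gray
        L gray
          L→N: N is gray → back edge
Back edge closes the cycle N → P → F → J → L → N; its vertices are {F, J, L, N, P}.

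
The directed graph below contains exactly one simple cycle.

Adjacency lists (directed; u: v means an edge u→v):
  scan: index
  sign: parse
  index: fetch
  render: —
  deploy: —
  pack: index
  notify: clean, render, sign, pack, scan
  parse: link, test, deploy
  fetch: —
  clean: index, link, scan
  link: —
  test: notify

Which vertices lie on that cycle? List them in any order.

sign, test, parse, notify

DFS with gray/black marking from notify:
notify gray
  clean gray
    index gray
      fetch gray
      fetch black
    index black
    link gray
    link black
    scan gray
      scan→index: index black — skip
    scan black
  clean black
  render gray
  render black
  sign gray
    parse gray
      parse→link: link black — skip
      test gray
        test→notify: notify is gray → back edge
Back edge closes the cycle notify → sign → parse → test → notify; its vertices are {sign, test, parse, notify}.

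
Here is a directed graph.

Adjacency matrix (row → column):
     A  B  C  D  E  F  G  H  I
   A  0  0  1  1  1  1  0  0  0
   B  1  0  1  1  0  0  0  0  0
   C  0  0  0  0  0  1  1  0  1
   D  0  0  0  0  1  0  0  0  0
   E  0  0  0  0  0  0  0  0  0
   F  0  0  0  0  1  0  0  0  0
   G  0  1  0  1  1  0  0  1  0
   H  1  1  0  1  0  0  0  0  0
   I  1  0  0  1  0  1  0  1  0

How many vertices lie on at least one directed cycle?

A vertex is on a directed cycle iff it belongs to a strongly connected component of size ≥ 2 (or has a self-loop).
The vertices on cycles are {A, B, C, G, H, I} — 6 in total.

6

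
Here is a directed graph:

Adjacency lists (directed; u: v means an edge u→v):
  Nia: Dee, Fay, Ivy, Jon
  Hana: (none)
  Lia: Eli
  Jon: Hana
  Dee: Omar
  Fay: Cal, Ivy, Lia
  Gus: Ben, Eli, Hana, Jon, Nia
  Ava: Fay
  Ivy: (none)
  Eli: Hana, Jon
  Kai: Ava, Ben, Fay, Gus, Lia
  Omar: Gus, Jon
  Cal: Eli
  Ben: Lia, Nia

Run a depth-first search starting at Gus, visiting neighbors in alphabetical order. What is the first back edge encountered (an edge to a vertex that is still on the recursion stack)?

Omar→Gus

DFS from Gus (visiting neighbors in alphabetical order); mark gray on enter, black on exit:
Gus gray
  Ben gray
    Lia gray
      Eli gray
        Hana gray
        Hana black
        Jon gray
          Jon→Hana: Hana black — skip
        Jon black
      Eli black
    Lia black
    Nia gray
      Dee gray
        Omar gray
          Omar→Gus: Gus is gray → back edge
First back edge: Omar → Gus.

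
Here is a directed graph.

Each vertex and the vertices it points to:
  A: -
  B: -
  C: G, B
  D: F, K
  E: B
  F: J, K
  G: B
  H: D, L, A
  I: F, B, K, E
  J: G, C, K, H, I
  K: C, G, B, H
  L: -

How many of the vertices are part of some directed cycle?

A vertex is on a directed cycle iff it belongs to a strongly connected component of size ≥ 2 (or has a self-loop).
The vertices on cycles are {D, F, H, I, J, K} — 6 in total.

6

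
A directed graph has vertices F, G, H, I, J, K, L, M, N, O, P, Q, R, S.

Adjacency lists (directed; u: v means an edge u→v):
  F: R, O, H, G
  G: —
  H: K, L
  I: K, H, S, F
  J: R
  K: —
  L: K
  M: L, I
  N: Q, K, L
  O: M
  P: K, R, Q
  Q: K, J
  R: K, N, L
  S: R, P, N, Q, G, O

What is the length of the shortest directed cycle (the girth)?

4

For each vertex v, BFS finds the shortest path from v back to v.
The shortest such closed walk is I → F → O → M → I, length 4.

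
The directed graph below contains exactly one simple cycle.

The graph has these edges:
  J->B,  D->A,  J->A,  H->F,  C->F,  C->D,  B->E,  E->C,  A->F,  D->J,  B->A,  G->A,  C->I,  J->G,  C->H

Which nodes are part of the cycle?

B, C, D, E, J

DFS with gray/black marking from C:
C gray
  D gray
    J gray
      G gray
        A gray
          F gray
          F black
        A black
      G black
      J→A: A black — skip
      B gray
        E gray
          E→C: C is gray → back edge
Back edge closes the cycle C → D → J → B → E → C; its vertices are {B, C, D, E, J}.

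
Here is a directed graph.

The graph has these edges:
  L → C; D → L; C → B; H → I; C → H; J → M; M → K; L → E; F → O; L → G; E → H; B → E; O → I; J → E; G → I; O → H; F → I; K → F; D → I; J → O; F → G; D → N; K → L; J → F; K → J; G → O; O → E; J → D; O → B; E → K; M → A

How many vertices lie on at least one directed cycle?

11

A vertex is on a directed cycle iff it belongs to a strongly connected component of size ≥ 2 (or has a self-loop).
The vertices on cycles are {B, C, D, E, F, G, J, K, L, M, O} — 11 in total.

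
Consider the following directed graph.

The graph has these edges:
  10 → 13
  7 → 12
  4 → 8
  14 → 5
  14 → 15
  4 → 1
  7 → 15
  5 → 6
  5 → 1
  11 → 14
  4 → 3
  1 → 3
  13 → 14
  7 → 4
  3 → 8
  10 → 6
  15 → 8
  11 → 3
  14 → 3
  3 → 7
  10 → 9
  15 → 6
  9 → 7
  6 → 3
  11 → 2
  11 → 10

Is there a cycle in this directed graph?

Yes

DFS with white/gray/black marking, starting from 15:
15 gray
  6 gray
    3 gray
      8 gray
      8 black
      7 gray
        4 gray
          4→8: 8 black — skip
          4→3: 3 is gray → back edge
Back edge found, so a cycle exists: 3 → 7 → 4 → 3.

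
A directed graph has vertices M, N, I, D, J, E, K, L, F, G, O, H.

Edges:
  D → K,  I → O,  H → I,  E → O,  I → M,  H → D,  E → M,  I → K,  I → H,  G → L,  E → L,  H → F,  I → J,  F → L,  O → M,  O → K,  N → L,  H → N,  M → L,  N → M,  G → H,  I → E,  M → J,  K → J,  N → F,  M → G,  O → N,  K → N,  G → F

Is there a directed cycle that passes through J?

J lies on a cycle iff there is a path from J back to itself.
Exploring from J, it never reaches itself; equivalently, its strongly connected component is a singleton.

No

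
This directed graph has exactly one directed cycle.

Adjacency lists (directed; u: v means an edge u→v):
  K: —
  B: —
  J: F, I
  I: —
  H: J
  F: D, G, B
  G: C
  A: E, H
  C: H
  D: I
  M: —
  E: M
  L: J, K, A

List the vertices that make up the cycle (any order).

C, F, G, H, J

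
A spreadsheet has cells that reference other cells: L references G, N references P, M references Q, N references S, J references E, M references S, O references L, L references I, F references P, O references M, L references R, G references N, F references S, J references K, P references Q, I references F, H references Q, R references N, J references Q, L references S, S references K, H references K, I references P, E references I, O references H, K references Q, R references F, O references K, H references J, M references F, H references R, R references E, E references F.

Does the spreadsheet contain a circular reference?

No

DFS with white/gray/black marking, starting from K:
K gray
  Q gray
  Q black
K black
E gray
  I gray
    F gray
      P gray
        P→Q: Q black — skip
      P black
      S gray
        S→K: K black — skip
      S black
    F black
    I→P: P black — skip
  I black
  E→F: F black — skip
E black
G gray
  N gray
    N→P: P black — skip
    N→S: S black — skip
  N black
G black
H gray
  H→Q: Q black — skip
  J gray
    J→K: K black — skip
    J→E: E black — skip
    J→Q: Q black — skip
  J black
  R gray
    R→E: E black — skip
    R→F: F black — skip
    R→N: N black — skip
  R black
  H→K: K black — skip
H black
L gray
  L→G: G black — skip
  L→R: R black — skip
  L→I: I black — skip
  L→S: S black — skip
L black
M gray
  M→F: F black — skip
  M→Q: Q black — skip
  M→S: S black — skip
M black
O gray
  O→M: M black — skip
  O→H: H black — skip
  O→K: K black — skip
  O→L: L black — skip
O black
Every edge goes to a white or black vertex — no back edge, so the graph is acyclic.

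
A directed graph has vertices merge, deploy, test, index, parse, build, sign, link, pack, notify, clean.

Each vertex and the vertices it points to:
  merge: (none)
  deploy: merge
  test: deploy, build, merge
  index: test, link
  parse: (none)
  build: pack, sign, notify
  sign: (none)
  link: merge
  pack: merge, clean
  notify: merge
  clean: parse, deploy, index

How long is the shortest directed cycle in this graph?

For each vertex v, BFS finds the shortest path from v back to v.
The shortest such closed walk is clean → index → test → build → pack → clean, length 5.

5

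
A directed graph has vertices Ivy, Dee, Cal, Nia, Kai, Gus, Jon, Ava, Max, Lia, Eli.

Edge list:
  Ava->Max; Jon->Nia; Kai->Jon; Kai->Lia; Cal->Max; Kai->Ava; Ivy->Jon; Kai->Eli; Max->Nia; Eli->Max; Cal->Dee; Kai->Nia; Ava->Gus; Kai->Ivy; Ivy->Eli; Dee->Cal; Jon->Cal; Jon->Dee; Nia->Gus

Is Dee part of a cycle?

Yes

Dee is on a cycle iff Dee can reach itself via ≥1 edge.
Dee → Cal → Dee — yes.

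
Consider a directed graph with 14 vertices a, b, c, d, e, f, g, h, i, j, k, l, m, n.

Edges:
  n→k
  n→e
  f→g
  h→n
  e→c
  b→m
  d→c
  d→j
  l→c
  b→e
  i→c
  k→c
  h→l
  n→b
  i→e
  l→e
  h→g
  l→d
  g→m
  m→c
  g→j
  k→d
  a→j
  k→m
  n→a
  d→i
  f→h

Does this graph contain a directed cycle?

DFS with white/gray/black marking, starting from d:
d gray
  i gray
    e gray
      c gray
      c black
    e black
    i→c: c black — skip
  i black
  d→c: c black — skip
  j gray
  j black
d black
a gray
  a→j: j black — skip
a black
b gray
  b→e: e black — skip
  m gray
    m→c: c black — skip
  m black
b black
f gray
  h gray
    n gray
      n→a: a black — skip
      k gray
        k→d: d black — skip
        k→c: c black — skip
        k→m: m black — skip
      k black
      n→e: e black — skip
      n→b: b black — skip
    n black
    g gray
      g→m: m black — skip
      g→j: j black — skip
    g black
    l gray
      l→d: d black — skip
      l→e: e black — skip
      l→c: c black — skip
    l black
  h black
  f→g: g black — skip
f black
Every edge goes to a white or black vertex — no back edge, so the graph is acyclic.

No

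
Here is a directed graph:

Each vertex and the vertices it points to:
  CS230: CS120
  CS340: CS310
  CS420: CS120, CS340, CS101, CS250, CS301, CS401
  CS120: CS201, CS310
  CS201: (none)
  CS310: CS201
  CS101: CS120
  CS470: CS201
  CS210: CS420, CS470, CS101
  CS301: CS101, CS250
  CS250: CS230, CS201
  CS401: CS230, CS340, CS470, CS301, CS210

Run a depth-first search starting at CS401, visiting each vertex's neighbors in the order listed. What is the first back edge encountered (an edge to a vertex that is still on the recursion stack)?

DFS from CS401 (visiting each vertex's neighbors in the order listed); mark gray on enter, black on exit:
CS401 gray
  CS230 gray
    CS120 gray
      CS201 gray
      CS201 black
      CS310 gray
        CS310→CS201: CS201 black — skip
      CS310 black
    CS120 black
  CS230 black
  CS340 gray
    CS340→CS310: CS310 black — skip
  CS340 black
  CS470 gray
    CS470→CS201: CS201 black — skip
  CS470 black
  CS301 gray
    CS101 gray
      CS101→CS120: CS120 black — skip
    CS101 black
    CS250 gray
      CS250→CS230: CS230 black — skip
      CS250→CS201: CS201 black — skip
    CS250 black
  CS301 black
  CS210 gray
    CS420 gray
      CS420→CS120: CS120 black — skip
      CS420→CS340: CS340 black — skip
      CS420→CS101: CS101 black — skip
      CS420→CS250: CS250 black — skip
      CS420→CS301: CS301 black — skip
      CS420→CS401: CS401 is gray → back edge
First back edge: CS420 → CS401.

CS420→CS401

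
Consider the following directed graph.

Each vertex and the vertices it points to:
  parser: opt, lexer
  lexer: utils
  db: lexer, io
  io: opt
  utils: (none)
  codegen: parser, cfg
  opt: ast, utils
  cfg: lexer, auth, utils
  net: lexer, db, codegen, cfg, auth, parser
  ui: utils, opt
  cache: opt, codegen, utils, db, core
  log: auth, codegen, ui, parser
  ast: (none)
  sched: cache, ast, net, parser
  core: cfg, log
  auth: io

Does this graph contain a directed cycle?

DFS with white/gray/black marking, starting from ui:
ui gray
  utils gray
  utils black
  opt gray
    ast gray
    ast black
    opt→utils: utils black — skip
  opt black
ui black
parser gray
  parser→opt: opt black — skip
  lexer gray
    lexer→utils: utils black — skip
  lexer black
parser black
db gray
  db→lexer: lexer black — skip
  io gray
    io→opt: opt black — skip
  io black
db black
codegen gray
  codegen→parser: parser black — skip
  cfg gray
    cfg→lexer: lexer black — skip
    auth gray
      auth→io: io black — skip
    auth black
    cfg→utils: utils black — skip
  cfg black
codegen black
net gray
  net→lexer: lexer black — skip
  net→db: db black — skip
  net→codegen: codegen black — skip
  net→cfg: cfg black — skip
  net→auth: auth black — skip
  net→parser: parser black — skip
net black
cache gray
  cache→opt: opt black — skip
  cache→codegen: codegen black — skip
  cache→utils: utils black — skip
  cache→db: db black — skip
  core gray
    core→cfg: cfg black — skip
    log gray
      log→auth: auth black — skip
      log→codegen: codegen black — skip
      log→ui: ui black — skip
      log→parser: parser black — skip
    log black
  core black
cache black
sched gray
  sched→cache: cache black — skip
  sched→ast: ast black — skip
  sched→net: net black — skip
  sched→parser: parser black — skip
sched black
Every edge goes to a white or black vertex — no back edge, so the graph is acyclic.

No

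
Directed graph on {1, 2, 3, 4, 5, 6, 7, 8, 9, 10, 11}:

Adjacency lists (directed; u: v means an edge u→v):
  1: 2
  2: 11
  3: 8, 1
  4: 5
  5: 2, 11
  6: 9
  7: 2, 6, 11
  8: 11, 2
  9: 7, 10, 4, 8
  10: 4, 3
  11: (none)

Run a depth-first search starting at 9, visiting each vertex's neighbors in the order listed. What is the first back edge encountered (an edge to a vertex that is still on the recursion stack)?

DFS from 9 (visiting each vertex's neighbors in the order listed); mark gray on enter, black on exit:
9 gray
  7 gray
    2 gray
      11 gray
      11 black
    2 black
    6 gray
      6→9: 9 is gray → back edge
First back edge: 6 → 9.

6->9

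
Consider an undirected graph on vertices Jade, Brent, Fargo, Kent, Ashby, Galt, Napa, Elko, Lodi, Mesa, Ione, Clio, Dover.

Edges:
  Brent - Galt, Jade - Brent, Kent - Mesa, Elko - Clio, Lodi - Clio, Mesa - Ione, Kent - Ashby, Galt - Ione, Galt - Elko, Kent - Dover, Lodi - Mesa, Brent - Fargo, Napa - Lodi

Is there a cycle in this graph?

DFS, tracking each vertex's parent; an edge to a visited non-parent vertex closes a cycle.
Start from Mesa:
visit Mesa (parent –)
  visit Lodi (parent Mesa)
    Lodi–Mesa: parent, skip
    visit Clio (parent Lodi)
      Clio–Lodi: parent, skip
      visit Elko (parent Clio)
        Elko–Clio: parent, skip
        visit Galt (parent Elko)
          Galt–Elko: parent, skip
          visit Ione (parent Galt)
            Ione–Mesa: Mesa visited and ≠ parent → cycle
Cycle: Mesa – Lodi – Clio – Elko – Galt – Ione – Mesa.

Yes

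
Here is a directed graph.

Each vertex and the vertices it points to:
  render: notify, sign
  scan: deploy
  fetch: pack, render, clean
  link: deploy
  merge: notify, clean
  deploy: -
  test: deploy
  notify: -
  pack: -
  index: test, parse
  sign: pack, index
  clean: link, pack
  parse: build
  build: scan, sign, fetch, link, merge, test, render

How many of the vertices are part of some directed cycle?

6

A vertex is on a directed cycle iff it belongs to a strongly connected component of size ≥ 2 (or has a self-loop).
The vertices on cycles are {sign, build, fetch, index, parse, render} — 6 in total.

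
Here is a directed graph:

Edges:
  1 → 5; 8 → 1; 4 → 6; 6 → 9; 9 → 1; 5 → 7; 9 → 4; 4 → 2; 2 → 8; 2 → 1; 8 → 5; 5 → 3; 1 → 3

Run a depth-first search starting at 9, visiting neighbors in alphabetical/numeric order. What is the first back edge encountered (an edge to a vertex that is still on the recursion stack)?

6→9

DFS from 9 (visiting neighbors in alphabetical/numeric order); mark gray on enter, black on exit:
9 gray
  1 gray
    3 gray
    3 black
    5 gray
      5→3: 3 black — skip
      7 gray
      7 black
    5 black
  1 black
  4 gray
    2 gray
      2→1: 1 black — skip
      8 gray
        8→1: 1 black — skip
        8→5: 5 black — skip
      8 black
    2 black
    6 gray
      6→9: 9 is gray → back edge
First back edge: 6 → 9.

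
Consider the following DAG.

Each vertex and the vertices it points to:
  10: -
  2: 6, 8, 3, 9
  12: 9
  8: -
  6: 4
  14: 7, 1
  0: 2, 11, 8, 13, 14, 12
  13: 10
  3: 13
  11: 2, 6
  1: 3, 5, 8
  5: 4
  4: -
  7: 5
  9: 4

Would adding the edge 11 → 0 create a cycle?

Adding 11→0 creates a cycle iff 0 can already reach 11.
Path from 0: 0 → 11.
So 0 → … → 11 → 0 is a cycle.

Yes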